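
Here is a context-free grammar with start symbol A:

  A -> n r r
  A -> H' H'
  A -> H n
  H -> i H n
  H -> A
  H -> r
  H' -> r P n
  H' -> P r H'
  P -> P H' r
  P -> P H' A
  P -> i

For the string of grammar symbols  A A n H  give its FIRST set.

Add FIRST(A) = { i, n, r }; A is not nullable, stop.

{ i, n, r }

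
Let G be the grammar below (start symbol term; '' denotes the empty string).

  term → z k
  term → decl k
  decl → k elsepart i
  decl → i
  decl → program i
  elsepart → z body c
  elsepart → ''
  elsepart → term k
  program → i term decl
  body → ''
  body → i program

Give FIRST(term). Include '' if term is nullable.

{ i, k, z }

term → z k contributes {z}.
From term → decl k: add FIRST(decl) = { i, k }.
Union: FIRST(term) = { i, k, z }.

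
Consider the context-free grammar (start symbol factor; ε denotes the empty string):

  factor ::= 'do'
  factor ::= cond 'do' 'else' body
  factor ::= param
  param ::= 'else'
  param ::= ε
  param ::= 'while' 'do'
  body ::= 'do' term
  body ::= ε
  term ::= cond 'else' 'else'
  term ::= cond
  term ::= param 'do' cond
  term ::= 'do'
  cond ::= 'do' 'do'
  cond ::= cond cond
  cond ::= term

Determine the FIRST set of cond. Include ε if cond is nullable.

cond ::= 'do' 'do' contributes {'do'}.
From cond ::= cond cond: add FIRST(cond) = { 'do', 'else', 'while' }.
From cond ::= term: add FIRST(term) = { 'do', 'else', 'while' }.
Union: FIRST(cond) = { 'do', 'else', 'while' }.

{ 'do', 'else', 'while' }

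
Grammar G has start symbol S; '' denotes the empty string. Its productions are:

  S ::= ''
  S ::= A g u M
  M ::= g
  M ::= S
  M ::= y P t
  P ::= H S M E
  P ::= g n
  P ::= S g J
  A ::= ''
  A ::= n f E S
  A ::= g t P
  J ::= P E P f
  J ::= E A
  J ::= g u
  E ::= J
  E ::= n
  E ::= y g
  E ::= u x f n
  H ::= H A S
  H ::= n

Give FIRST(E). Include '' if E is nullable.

From E ::= J: add FIRST(J) = { g, n, u, y }.
E ::= n contributes {n}.
E ::= y g contributes {y}.
E ::= u x f n contributes {u}.
Union: FIRST(E) = { g, n, u, y }.

{ g, n, u, y }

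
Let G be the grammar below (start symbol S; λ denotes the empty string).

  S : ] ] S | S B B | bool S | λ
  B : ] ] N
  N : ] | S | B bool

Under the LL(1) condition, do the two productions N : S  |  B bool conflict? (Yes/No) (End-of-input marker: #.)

FIRST(S) = { ], bool, λ } and FIRST(B bool) = { ] }.
Both contain ], so the two alternatives are not disjoint — LL(1) conflict.

Yes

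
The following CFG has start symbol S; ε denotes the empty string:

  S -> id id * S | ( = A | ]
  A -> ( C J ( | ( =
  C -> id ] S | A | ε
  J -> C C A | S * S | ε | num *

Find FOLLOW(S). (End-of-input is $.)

{ $, (, *, ], id, num }

S is the start symbol, so $ ∈ FOLLOW(S).
In S -> id id * S: S is at the end, add FOLLOW(S) = { $, (, *, ], id, num }.
In C -> id ] S: S is at the end, add FOLLOW(C) = { (, ], id, num }.
In J -> S * S: add FIRST(* S) = { * }.
In J -> S * S: S is at the end, add FOLLOW(J) = { ( }.
Union: FOLLOW(S) = { $, (, *, ], id, num }.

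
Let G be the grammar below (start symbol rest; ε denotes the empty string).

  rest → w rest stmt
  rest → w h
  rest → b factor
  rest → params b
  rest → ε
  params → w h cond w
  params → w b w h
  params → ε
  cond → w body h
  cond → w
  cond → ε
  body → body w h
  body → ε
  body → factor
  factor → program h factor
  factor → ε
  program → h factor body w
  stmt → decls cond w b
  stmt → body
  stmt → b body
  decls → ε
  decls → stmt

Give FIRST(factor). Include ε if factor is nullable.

From factor → program h factor: add FIRST(program) = { h }.
factor → ε contributes ε.
Union: FIRST(factor) = { h, ε }.

{ h, ε }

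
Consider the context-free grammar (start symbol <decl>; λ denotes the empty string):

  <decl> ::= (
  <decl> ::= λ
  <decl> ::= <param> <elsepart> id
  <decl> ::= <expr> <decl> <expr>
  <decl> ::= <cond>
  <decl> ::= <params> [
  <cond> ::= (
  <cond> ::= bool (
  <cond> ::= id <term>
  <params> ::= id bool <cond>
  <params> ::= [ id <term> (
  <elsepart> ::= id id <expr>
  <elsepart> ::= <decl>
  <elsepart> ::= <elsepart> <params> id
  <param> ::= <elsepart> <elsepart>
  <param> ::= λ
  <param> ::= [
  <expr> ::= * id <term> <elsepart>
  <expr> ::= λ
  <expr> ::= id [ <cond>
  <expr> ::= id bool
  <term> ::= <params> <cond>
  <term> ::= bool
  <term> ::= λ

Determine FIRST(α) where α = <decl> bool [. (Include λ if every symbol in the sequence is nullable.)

{ (, *, [, bool, id }

Add FIRST(<decl>)\{λ} = { (, *, [, bool, id }; <decl> is nullable, continue.
bool is a terminal; add {bool} and stop.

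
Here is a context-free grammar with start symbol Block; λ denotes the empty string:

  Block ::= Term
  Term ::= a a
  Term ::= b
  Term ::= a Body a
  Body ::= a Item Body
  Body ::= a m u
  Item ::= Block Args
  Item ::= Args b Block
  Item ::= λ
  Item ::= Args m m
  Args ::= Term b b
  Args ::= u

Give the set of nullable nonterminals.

Directly nullable (have an λ-production): Item.
No other nonterminal has a production whose RHS symbols are all nullable.

{ Item }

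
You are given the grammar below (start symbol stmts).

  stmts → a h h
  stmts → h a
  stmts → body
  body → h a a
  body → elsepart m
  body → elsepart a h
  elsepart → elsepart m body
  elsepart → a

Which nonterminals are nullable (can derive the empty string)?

No nonterminal has an empty production or an RHS whose symbols are all nullable.

{ } (none)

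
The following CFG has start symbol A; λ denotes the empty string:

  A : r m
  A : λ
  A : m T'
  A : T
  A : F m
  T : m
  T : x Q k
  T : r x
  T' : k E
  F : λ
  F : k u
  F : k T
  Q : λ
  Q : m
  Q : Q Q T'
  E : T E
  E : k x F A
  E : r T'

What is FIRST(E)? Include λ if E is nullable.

{ k, m, r, x }

From E : T E: add FIRST(T) = { m, r, x }.
E : k x F A contributes {k}.
E : r T' contributes {r}.
Union: FIRST(E) = { k, m, r, x }.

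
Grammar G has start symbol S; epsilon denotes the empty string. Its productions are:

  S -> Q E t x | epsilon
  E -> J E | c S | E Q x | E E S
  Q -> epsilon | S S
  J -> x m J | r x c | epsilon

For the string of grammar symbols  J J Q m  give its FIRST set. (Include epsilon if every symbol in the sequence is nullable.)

{ c, m, r, x }

Add FIRST(J)\{epsilon} = { r, x }; J is nullable, continue.
Add FIRST(J)\{epsilon} = { r, x }; J is nullable, continue.
Add FIRST(Q)\{epsilon} = { c, r, x }; Q is nullable, continue.
m is a terminal; add {m} and stop.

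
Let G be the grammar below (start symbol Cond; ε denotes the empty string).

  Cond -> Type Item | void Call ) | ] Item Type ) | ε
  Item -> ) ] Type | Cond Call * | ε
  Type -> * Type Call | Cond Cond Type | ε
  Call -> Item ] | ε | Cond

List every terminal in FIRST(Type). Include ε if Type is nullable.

{ ), *, ], void, ε }

Type -> * Type Call contributes {*}.
From Type -> Cond Cond Type: Cond, Cond, Type nullable, take FIRST(Cond) ∪ FIRST(Cond) ∪ FIRST(Type) = { ), *, ], void }; also ε since the whole RHS is nullable.
Type -> ε contributes ε.
Union: FIRST(Type) = { ), *, ], void, ε }.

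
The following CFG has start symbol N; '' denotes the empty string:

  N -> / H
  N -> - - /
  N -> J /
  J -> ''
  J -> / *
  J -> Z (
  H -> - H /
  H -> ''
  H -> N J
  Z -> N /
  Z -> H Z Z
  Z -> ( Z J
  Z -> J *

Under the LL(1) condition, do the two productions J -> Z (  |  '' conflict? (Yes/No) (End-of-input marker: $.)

Yes

FIRST(Z () = { (, *, -, / } and FIRST('') = { '' }.
The second alternative is nullable and FOLLOW(J) = { $, (, *, -, / } shares ( with FIRST of the first — conflict.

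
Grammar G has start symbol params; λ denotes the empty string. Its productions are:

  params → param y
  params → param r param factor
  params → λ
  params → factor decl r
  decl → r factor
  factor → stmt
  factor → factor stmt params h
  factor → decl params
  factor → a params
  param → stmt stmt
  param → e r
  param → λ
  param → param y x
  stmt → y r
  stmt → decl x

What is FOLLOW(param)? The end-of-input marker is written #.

In params → param y: add FIRST(y) = { y }.
In params → param r param factor: add FIRST(r param factor) = { r }.
In params → param r param factor: add FIRST(factor) = { a, r, y }.
In param → param y x: add FIRST(y x) = { y }.
Union: FOLLOW(param) = { a, r, y }.

{ a, r, y }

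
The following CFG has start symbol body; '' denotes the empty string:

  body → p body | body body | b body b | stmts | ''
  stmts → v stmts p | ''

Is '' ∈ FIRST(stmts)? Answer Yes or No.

stmts has an ''-production, so stmts ⇒ ''.

Yes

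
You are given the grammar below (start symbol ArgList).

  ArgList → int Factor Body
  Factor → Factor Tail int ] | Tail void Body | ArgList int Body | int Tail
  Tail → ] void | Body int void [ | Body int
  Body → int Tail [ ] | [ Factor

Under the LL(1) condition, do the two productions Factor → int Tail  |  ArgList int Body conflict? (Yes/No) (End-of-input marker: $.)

FIRST(int Tail) = { int } and FIRST(ArgList int Body) = { int }.
Both contain int, so the two alternatives are not disjoint — LL(1) conflict.

Yes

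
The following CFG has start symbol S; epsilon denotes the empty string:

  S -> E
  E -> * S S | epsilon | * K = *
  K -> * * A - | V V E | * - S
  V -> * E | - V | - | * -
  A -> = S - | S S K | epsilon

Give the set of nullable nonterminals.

{ A, E, S }

Directly nullable (have an epsilon-production): E, A.
S -> E with every symbol nullable, so S is nullable.
No other nonterminal has a production whose RHS symbols are all nullable.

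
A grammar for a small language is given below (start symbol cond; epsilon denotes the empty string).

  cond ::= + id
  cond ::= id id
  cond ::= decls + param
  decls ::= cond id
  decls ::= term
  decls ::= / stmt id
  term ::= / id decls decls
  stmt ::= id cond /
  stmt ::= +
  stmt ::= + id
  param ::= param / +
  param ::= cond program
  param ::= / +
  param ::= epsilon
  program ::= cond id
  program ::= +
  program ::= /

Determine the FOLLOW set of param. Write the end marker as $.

In cond ::= decls + param: param is at the end, add FOLLOW(cond) = { $, +, /, id }.
In param ::= param / +: add FIRST(/ +) = { / }.
Union: FOLLOW(param) = { $, +, /, id }.

{ $, +, /, id }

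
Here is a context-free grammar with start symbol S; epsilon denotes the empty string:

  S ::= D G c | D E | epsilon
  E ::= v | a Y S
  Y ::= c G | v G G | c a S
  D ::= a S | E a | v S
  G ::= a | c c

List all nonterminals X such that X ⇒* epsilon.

{ S }

Directly nullable (have an epsilon-production): S.
No other nonterminal has a production whose RHS symbols are all nullable.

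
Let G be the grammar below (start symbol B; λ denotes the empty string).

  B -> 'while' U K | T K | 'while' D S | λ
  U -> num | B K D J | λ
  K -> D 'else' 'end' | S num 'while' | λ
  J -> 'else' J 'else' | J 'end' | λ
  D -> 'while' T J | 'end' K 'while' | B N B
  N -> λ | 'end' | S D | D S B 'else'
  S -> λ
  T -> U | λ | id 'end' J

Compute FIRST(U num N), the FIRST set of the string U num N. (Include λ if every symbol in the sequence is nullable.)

{ 'else', 'end', 'while', id, num }

Add FIRST(U)\{λ} = { 'else', 'end', 'while', id, num }; U is nullable, continue.
num is a terminal; add {num} and stop.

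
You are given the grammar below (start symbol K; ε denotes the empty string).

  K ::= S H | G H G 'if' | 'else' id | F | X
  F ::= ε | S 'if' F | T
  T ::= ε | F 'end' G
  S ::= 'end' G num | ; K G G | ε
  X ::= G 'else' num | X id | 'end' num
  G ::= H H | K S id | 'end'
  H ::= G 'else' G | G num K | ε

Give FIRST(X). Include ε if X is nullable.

From X ::= G 'else' num: G nullable, take FIRST(G) ∪ {'else'} = { 'else', 'end', 'if', ;, id, num }.
From X ::= X id: add FIRST(X) = { 'else', 'end', 'if', ;, id, num }.
X ::= 'end' num contributes {'end'}.
Union: FIRST(X) = { 'else', 'end', 'if', ;, id, num }.

{ 'else', 'end', 'if', ;, id, num }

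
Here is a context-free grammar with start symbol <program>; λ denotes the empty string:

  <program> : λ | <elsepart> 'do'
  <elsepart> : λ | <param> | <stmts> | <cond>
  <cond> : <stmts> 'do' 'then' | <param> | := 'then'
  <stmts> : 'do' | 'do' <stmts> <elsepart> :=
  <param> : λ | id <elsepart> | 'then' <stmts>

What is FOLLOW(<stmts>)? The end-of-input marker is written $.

{ 'do', 'then', :=, id }

In <elsepart> : <stmts>: <stmts> is at the end, add FOLLOW(<elsepart>) = { 'do', := }.
In <cond> : <stmts> 'do' 'then': add FIRST('do' 'then') = { 'do' }.
In <stmts> : 'do' <stmts> <elsepart> :=: add FIRST(<elsepart> :=) = { 'do', 'then', :=, id }.
In <param> : 'then' <stmts>: <stmts> is at the end, add FOLLOW(<param>) = { 'do', := }.
Union: FOLLOW(<stmts>) = { 'do', 'then', :=, id }.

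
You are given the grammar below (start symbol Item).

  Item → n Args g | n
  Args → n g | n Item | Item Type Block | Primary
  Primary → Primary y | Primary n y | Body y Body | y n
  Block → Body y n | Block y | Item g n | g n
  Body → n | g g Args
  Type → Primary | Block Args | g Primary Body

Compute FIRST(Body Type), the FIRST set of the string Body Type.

{ g, n }

Add FIRST(Body) = { g, n }; Body is not nullable, stop.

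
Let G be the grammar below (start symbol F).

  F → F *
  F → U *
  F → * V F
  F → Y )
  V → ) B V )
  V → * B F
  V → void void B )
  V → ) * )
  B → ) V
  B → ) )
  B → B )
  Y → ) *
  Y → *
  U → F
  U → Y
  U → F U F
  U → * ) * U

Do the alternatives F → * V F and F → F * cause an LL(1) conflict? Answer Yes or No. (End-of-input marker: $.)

FIRST(* V F) = { * } and FIRST(F *) = { ), * }.
Both contain *, so the two alternatives are not disjoint — LL(1) conflict.

Yes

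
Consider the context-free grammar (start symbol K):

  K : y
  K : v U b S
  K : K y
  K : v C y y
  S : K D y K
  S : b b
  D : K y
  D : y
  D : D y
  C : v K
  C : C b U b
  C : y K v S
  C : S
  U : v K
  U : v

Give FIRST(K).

K : y contributes {y}.
K : v U b S contributes {v}.
From K : K y: add FIRST(K) = { v, y }.
K : v C y y contributes {v}.
Union: FIRST(K) = { v, y }.

{ v, y }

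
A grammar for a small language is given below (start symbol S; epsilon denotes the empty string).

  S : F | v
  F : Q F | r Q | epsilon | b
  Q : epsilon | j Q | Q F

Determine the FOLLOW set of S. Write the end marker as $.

S is the start symbol, so $ ∈ FOLLOW(S).
Union: FOLLOW(S) = { $ }.

{ $ }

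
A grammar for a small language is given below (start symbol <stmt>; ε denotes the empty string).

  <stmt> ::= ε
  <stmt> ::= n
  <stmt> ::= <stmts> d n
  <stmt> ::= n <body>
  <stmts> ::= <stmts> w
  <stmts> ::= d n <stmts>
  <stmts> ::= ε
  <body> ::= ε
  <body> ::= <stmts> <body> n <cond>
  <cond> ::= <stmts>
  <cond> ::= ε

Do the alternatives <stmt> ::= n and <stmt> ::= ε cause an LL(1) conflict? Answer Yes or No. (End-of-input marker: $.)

No

FIRST(n) = { n } and FIRST(ε) = { ε }.
The second is nullable but FOLLOW(<stmt>) = { $ } is disjoint from FIRST of the first.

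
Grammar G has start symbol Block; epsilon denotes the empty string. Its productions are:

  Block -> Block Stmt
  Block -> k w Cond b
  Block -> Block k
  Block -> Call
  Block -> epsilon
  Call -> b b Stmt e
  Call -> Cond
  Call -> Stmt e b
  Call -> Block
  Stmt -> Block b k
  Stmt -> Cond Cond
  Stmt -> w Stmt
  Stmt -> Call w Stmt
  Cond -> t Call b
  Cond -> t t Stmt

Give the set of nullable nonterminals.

Directly nullable (have an epsilon-production): Block.
Call -> Block with every symbol nullable, so Call is nullable.
No other nonterminal has a production whose RHS symbols are all nullable.

{ Block, Call }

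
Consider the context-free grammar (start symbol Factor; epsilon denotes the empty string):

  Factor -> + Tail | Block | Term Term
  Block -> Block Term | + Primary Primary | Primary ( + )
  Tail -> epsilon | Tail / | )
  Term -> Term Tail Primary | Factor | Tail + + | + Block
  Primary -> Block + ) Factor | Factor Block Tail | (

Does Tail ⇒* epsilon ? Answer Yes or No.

Tail has an epsilon-production, so Tail ⇒ epsilon.

Yes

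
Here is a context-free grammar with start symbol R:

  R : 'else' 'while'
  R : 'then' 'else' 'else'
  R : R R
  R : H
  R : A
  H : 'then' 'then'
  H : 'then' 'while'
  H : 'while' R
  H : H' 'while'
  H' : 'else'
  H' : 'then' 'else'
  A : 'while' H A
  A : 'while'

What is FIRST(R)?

{ 'else', 'then', 'while' }

R : 'else' 'while' contributes {'else'}.
R : 'then' 'else' 'else' contributes {'then'}.
From R : R R: add FIRST(R) = { 'else', 'then', 'while' }.
From R : H: add FIRST(H) = { 'else', 'then', 'while' }.
From R : A: add FIRST(A) = { 'while' }.
Union: FIRST(R) = { 'else', 'then', 'while' }.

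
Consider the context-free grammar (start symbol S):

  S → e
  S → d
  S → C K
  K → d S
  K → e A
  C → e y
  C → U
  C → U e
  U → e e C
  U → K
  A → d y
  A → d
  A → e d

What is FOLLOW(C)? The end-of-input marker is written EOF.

{ d, e }

In S → C K: add FIRST(K) = { d, e }.
In U → e e C: C is at the end, add FOLLOW(U) = { d, e }.
Union: FOLLOW(C) = { d, e }.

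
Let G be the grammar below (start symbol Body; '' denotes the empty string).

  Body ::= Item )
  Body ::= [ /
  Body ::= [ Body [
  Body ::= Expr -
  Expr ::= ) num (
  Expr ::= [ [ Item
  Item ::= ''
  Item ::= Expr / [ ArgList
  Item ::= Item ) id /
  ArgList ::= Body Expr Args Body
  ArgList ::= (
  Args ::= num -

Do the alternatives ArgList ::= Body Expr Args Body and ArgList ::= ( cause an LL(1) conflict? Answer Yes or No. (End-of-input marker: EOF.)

No

FIRST(Body Expr Args Body) = { ), [ } and FIRST(() = { ( }.
The FIRST sets are disjoint and neither alternative is nullable — no conflict.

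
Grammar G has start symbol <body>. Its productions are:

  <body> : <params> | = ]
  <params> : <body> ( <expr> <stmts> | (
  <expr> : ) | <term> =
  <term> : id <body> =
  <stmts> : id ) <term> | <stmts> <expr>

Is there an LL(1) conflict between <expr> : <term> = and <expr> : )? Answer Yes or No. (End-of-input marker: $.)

FIRST(<term> =) = { id } and FIRST()) = { ) }.
The FIRST sets are disjoint and neither alternative is nullable — no conflict.

No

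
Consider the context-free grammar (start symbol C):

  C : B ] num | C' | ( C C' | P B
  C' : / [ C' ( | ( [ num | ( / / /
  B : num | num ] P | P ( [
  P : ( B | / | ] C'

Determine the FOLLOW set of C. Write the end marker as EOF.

C is the start symbol, so EOF ∈ FOLLOW(C).
In C : ( C C': add FIRST(C') = { (, / }.
Union: FOLLOW(C) = { EOF, (, / }.

{ EOF, (, / }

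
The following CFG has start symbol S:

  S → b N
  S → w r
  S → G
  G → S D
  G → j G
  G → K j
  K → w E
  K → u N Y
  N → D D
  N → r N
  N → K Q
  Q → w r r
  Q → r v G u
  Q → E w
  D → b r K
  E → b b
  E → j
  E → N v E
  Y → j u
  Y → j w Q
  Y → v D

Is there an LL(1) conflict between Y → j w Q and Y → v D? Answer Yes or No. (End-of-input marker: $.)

FIRST(j w Q) = { j } and FIRST(v D) = { v }.
The FIRST sets are disjoint and neither alternative is nullable — no conflict.

No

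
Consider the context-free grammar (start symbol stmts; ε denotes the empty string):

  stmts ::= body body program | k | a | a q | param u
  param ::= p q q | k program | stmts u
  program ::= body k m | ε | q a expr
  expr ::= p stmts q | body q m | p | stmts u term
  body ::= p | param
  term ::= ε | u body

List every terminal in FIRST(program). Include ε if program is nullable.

{ a, k, p, q, ε }

From program ::= body k m: add FIRST(body) = { a, k, p }.
program ::= ε contributes ε.
program ::= q a expr contributes {q}.
Union: FIRST(program) = { a, k, p, q, ε }.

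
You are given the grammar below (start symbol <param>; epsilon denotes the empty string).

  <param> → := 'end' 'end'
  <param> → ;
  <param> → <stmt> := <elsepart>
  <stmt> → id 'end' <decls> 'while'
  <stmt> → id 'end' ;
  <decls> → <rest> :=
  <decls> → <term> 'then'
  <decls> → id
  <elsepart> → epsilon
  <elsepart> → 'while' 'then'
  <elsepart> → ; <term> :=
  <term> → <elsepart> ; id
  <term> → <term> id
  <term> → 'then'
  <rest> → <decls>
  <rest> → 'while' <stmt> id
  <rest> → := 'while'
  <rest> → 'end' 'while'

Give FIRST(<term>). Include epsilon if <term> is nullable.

{ 'then', 'while', ; }

From <term> → <elsepart> ; id: <elsepart> nullable, take FIRST(<elsepart>) ∪ {;} = { 'while', ; }.
From <term> → <term> id: add FIRST(<term>) = { 'then', 'while', ; }.
<term> → 'then' contributes {'then'}.
Union: FIRST(<term>) = { 'then', 'while', ; }.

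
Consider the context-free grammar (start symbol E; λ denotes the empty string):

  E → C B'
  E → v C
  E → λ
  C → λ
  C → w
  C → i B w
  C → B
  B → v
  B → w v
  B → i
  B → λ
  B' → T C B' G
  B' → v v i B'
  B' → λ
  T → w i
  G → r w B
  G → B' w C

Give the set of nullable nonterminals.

Directly nullable (have an λ-production): E, C, B, B'.
No other nonterminal has a production whose RHS symbols are all nullable.

{ B, B', C, E }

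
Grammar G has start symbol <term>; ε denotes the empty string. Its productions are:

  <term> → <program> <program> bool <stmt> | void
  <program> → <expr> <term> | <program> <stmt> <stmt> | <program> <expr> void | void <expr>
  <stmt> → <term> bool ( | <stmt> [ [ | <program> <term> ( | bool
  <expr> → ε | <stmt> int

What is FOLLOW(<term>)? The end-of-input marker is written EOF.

<term> is the start symbol, so EOF ∈ FOLLOW(<term>).
In <program> → <expr> <term>: <term> is at the end, add FOLLOW(<program>) = { bool, void }.
In <stmt> → <term> bool (: add FIRST(bool () = { bool }.
In <stmt> → <program> <term> (: add FIRST(() = { ( }.
Union: FOLLOW(<term>) = { EOF, (, bool, void }.

{ EOF, (, bool, void }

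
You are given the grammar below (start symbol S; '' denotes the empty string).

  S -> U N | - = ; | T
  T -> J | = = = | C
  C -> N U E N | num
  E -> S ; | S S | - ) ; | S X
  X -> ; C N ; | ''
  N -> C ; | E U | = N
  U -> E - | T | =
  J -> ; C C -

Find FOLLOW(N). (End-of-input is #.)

{ #, -, ;, =, num }

In S -> U N: N is at the end, add FOLLOW(S) = { #, -, ;, =, num }.
In C -> N U E N: add FIRST(U E N) = { -, ;, =, num }.
In C -> N U E N: N is at the end, add FOLLOW(C) = { #, -, ;, =, num }.
In X -> ; C N ;: add FIRST(;) = { ; }.
In N -> = N: N is at the end, add FOLLOW(N) = { #, -, ;, =, num }.
Union: FOLLOW(N) = { #, -, ;, =, num }.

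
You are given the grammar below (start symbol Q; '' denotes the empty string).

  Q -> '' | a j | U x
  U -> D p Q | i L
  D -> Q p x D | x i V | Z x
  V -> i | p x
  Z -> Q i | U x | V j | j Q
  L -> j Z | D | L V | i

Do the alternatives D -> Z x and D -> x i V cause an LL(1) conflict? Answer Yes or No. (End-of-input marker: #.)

Yes

FIRST(Z x) = { a, i, j, p, x } and FIRST(x i V) = { x }.
Both contain x, so the two alternatives are not disjoint — LL(1) conflict.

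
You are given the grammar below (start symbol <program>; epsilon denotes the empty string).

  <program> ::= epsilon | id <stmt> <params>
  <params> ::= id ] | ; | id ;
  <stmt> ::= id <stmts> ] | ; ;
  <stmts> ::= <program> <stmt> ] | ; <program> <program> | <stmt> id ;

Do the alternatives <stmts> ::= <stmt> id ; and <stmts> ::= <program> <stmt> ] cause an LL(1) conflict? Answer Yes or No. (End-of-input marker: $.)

Yes

FIRST(<stmt> id ;) = { ;, id } and FIRST(<program> <stmt> ]) = { ;, id }.
Both contain ;, so the two alternatives are not disjoint — LL(1) conflict.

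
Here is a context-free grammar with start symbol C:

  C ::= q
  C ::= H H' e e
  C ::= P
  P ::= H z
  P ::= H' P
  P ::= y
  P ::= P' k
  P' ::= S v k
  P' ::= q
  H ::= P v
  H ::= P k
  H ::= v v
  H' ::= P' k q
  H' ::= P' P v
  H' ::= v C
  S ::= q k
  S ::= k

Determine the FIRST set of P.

From P ::= H z: add FIRST(H) = { k, q, v, y }.
From P ::= H' P: add FIRST(H') = { k, q, v }.
P ::= y contributes {y}.
From P ::= P' k: add FIRST(P') = { k, q }.
Union: FIRST(P) = { k, q, v, y }.

{ k, q, v, y }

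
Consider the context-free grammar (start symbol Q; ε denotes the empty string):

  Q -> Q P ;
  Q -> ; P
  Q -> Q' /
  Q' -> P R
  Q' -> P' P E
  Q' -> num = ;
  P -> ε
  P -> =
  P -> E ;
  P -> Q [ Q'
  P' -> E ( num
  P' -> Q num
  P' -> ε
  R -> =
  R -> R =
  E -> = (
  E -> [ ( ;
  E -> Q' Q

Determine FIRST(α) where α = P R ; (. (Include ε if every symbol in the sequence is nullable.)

{ ;, =, [, num }

Add FIRST(P)\{ε} = { ;, =, [, num }; P is nullable, continue.
Add FIRST(R) = { = }; R is not nullable, stop.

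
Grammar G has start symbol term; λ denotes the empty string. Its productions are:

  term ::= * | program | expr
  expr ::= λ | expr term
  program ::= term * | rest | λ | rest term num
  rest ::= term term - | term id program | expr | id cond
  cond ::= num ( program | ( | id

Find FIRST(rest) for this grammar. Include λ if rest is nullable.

From rest ::= term term -: term, term nullable, take FIRST(term) ∪ FIRST(term) ∪ {-} = { *, -, id, num }.
From rest ::= term id program: term nullable, take FIRST(term) ∪ {id} = { *, -, id, num }.
From rest ::= expr: add FIRST(expr) = { *, -, id, num, λ } (including λ since expr is nullable).
rest ::= id cond contributes {id}.
Union: FIRST(rest) = { *, -, id, num, λ }.

{ *, -, id, num, λ }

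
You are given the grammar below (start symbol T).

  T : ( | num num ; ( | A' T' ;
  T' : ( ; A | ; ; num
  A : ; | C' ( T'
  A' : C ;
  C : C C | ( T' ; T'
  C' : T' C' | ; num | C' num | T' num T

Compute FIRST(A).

A : ; contributes {;}.
From A : C' ( T': add FIRST(C') = { (, ; }.
Union: FIRST(A) = { (, ; }.

{ (, ; }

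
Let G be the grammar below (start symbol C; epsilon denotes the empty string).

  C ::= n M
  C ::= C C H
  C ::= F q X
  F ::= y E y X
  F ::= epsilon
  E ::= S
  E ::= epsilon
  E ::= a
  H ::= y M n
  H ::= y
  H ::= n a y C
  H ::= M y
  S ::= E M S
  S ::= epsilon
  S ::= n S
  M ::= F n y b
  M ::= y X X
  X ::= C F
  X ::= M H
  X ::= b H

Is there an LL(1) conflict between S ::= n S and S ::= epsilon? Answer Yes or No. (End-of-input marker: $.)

Yes

FIRST(n S) = { n } and FIRST(epsilon) = { epsilon }.
The second alternative is nullable and FOLLOW(S) = { n, y } shares n with FIRST of the first — conflict.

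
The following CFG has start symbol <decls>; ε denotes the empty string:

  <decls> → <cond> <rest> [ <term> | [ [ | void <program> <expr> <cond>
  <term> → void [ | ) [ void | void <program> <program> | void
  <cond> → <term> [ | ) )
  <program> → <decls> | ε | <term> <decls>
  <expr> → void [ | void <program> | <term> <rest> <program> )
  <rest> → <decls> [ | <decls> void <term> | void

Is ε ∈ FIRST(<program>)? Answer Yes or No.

Yes

<program> has an ε-production, so <program> ⇒ ε.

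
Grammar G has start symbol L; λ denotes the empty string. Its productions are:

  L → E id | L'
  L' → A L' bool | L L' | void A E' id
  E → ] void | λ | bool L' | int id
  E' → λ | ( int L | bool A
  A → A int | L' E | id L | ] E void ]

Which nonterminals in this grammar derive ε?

Directly nullable (have an λ-production): E, E'.
No other nonterminal has a production whose RHS symbols are all nullable.

{ E, E' }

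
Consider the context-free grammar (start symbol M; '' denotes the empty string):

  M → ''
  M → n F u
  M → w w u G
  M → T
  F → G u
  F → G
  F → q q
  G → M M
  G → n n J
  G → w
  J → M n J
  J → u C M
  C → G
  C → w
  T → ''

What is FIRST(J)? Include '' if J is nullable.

From J → M n J: M nullable, take FIRST(M) ∪ {n} = { n, w }.
J → u C M contributes {u}.
Union: FIRST(J) = { n, u, w }.

{ n, u, w }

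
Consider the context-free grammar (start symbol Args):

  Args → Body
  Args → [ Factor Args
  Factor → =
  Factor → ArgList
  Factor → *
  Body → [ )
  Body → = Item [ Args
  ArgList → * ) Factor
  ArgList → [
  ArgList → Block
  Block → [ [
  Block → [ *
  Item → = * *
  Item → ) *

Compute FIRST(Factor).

{ *, =, [ }

Factor → = contributes {=}.
From Factor → ArgList: add FIRST(ArgList) = { *, [ }.
Factor → * contributes {*}.
Union: FIRST(Factor) = { *, =, [ }.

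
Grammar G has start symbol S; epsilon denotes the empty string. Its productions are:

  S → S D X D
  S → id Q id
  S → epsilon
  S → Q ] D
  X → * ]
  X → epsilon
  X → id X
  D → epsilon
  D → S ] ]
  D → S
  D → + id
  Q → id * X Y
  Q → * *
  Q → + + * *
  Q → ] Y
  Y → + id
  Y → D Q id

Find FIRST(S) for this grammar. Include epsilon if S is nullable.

{ *, +, ], id, epsilon }

From S → S D X D: S, D, X, D nullable, take FIRST(S) ∪ FIRST(D) ∪ FIRST(X) ∪ FIRST(D) = { *, +, ], id }; also epsilon since the whole RHS is nullable.
S → id Q id contributes {id}.
S → epsilon contributes epsilon.
From S → Q ] D: add FIRST(Q) = { *, +, ], id }.
Union: FIRST(S) = { *, +, ], id, epsilon }.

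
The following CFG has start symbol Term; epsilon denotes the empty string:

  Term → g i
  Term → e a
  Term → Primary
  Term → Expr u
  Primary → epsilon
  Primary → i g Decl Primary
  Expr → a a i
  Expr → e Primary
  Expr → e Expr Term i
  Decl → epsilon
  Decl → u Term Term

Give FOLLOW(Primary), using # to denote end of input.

{ #, a, e, g, i, u }

In Term → Primary: Primary is at the end, add FOLLOW(Term) = { #, a, e, g, i, u }.
In Primary → i g Decl Primary: Primary is at the end, add FOLLOW(Primary) = { #, a, e, g, i, u }.
In Expr → e Primary: Primary is at the end, add FOLLOW(Expr) = { a, e, g, i, u }.
Union: FOLLOW(Primary) = { #, a, e, g, i, u }.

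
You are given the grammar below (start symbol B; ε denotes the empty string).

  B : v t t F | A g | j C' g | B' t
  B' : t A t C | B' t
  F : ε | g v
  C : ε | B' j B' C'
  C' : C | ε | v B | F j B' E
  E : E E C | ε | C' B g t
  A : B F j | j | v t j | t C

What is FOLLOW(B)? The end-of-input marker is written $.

{ $, g, j, t, v }

B is the start symbol, so $ ∈ FOLLOW(B).
In C' : v B: B is at the end, add FOLLOW(C') = { g, j, t, v }.
In E : C' B g t: add FIRST(g t) = { g }.
In A : B F j: add FIRST(F j) = { g, j }.
Union: FOLLOW(B) = { $, g, j, t, v }.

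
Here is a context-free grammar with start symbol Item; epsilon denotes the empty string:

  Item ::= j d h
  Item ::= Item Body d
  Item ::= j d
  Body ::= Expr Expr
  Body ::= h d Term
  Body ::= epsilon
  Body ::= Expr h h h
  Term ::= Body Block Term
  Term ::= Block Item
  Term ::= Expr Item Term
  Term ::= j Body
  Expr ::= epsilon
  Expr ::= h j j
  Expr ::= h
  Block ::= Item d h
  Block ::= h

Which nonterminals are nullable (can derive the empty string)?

Directly nullable (have an epsilon-production): Body, Expr.
No other nonterminal has a production whose RHS symbols are all nullable.

{ Body, Expr }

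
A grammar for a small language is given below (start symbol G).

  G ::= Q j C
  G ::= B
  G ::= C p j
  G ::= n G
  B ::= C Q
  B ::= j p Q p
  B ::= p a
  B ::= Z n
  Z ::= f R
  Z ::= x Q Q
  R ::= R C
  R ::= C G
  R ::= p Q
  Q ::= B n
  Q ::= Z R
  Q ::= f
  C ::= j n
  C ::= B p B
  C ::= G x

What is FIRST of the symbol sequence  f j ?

f is a terminal; add {f} and stop.

{ f }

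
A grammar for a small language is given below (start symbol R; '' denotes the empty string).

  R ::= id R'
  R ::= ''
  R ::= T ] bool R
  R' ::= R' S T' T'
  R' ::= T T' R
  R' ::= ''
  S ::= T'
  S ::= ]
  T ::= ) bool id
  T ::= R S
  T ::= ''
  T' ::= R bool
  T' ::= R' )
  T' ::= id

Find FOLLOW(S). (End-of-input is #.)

In R' ::= R' S T' T': add FIRST(T' T') = { ), ], bool, id }.
In T ::= R S: S is at the end, add FOLLOW(T) = { ), ], bool, id }.
Union: FOLLOW(S) = { ), ], bool, id }.

{ ), ], bool, id }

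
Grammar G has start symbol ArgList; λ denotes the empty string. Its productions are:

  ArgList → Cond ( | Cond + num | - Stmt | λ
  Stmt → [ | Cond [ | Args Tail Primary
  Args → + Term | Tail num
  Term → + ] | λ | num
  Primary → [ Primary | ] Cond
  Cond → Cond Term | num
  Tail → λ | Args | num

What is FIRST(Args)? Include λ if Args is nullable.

Args → + Term contributes {+}.
From Args → Tail num: Tail nullable, take FIRST(Tail) ∪ {num} = { +, num }.
Union: FIRST(Args) = { +, num }.

{ +, num }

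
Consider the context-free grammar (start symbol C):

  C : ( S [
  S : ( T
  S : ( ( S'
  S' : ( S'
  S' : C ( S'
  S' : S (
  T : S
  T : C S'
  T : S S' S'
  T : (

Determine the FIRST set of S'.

S' : ( S' contributes {(}.
From S' : C ( S': add FIRST(C) = { ( }.
From S' : S (: add FIRST(S) = { ( }.
Union: FIRST(S') = { ( }.

{ ( }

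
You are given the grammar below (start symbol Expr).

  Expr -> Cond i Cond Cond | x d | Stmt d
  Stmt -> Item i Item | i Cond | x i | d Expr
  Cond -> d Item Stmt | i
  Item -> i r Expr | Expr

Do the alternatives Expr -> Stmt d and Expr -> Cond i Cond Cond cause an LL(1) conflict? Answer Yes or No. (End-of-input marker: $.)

Yes

FIRST(Stmt d) = { d, i, x } and FIRST(Cond i Cond Cond) = { d, i }.
Both contain d, so the two alternatives are not disjoint — LL(1) conflict.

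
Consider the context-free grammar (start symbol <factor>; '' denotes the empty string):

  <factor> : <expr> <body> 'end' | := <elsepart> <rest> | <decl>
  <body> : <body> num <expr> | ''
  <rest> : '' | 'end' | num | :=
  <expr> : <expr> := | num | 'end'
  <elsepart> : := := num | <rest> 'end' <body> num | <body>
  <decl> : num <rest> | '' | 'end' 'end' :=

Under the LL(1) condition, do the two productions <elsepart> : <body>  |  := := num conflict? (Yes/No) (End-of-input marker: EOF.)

FIRST(<body>) = { num, '' } and FIRST(:= := num) = { := }.
The first alternative is nullable and FOLLOW(<elsepart>) = { EOF, 'end', :=, num } shares := with FIRST of the second — conflict.

Yes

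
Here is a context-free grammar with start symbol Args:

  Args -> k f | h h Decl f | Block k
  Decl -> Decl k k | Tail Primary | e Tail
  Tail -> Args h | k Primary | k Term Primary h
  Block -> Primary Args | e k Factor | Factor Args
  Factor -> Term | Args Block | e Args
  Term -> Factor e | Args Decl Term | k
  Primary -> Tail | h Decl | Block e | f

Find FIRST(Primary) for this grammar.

From Primary -> Tail: add FIRST(Tail) = { e, f, h, k }.
Primary -> h Decl contributes {h}.
From Primary -> Block e: add FIRST(Block) = { e, f, h, k }.
Primary -> f contributes {f}.
Union: FIRST(Primary) = { e, f, h, k }.

{ e, f, h, k }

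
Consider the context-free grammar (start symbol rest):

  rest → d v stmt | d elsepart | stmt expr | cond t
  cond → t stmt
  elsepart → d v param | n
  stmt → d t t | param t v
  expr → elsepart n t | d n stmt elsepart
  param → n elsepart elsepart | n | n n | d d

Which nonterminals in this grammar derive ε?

No nonterminal has an empty production or an RHS whose symbols are all nullable.

{ } (none)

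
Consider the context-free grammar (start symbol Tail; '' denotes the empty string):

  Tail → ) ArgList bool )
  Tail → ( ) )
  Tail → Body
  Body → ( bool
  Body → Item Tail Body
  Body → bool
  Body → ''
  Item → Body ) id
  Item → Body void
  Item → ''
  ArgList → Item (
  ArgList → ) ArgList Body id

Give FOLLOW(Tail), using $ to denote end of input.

Tail is the start symbol, so $ ∈ FOLLOW(Tail).
In Body → Item Tail Body: add FIRST(Body)\{''} = { (, ), bool, void }.
  Since Body is nullable, also add FOLLOW(Body) = { $, (, ), bool, id, void }.
Union: FOLLOW(Tail) = { $, (, ), bool, id, void }.

{ $, (, ), bool, id, void }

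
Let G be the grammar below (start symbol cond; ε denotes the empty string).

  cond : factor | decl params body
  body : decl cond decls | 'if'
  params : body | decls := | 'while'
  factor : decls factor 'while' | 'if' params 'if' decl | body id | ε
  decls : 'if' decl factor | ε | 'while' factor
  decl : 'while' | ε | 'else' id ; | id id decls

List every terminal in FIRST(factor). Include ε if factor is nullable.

From factor : decls factor 'while': decls, factor nullable, take FIRST(decls) ∪ FIRST(factor) ∪ {'while'} = { 'else', 'if', 'while', :=, id }.
factor : 'if' params 'if' decl contributes {'if'}.
From factor : body id: body nullable, take FIRST(body) ∪ {id} = { 'else', 'if', 'while', :=, id }.
factor : ε contributes ε.
Union: FIRST(factor) = { 'else', 'if', 'while', :=, id, ε }.

{ 'else', 'if', 'while', :=, id, ε }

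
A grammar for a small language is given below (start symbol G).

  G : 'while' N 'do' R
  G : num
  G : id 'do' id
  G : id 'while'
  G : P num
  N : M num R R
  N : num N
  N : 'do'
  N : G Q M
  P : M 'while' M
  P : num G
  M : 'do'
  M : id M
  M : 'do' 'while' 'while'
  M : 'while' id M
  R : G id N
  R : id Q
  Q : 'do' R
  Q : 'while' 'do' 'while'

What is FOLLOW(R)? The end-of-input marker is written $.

{ $, 'do', 'while', id, num }

In G : 'while' N 'do' R: R is at the end, add FOLLOW(G) = { $, 'do', 'while', id, num }.
In N : M num R R: add FIRST(R) = { 'do', 'while', id, num }.
In N : M num R R: R is at the end, add FOLLOW(N) = { $, 'do', 'while', id, num }.
In Q : 'do' R: R is at the end, add FOLLOW(Q) = { $, 'do', 'while', id, num }.
Union: FOLLOW(R) = { $, 'do', 'while', id, num }.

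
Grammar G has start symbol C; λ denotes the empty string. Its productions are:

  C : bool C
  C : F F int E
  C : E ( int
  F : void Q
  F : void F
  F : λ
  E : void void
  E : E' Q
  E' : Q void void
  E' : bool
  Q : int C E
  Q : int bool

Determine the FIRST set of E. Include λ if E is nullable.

{ bool, int, void }

E : void void contributes {void}.
From E : E' Q: add FIRST(E') = { bool, int }.
Union: FIRST(E) = { bool, int, void }.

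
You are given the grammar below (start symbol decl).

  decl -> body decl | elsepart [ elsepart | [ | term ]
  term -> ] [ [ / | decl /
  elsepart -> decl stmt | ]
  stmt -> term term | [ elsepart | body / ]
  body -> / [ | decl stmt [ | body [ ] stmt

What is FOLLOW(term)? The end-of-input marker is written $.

In decl -> term ]: add FIRST(]) = { ] }.
In stmt -> term term: add FIRST(term) = { /, [, ] }.
In stmt -> term term: term is at the end, add FOLLOW(stmt) = { $, /, [, ] }.
Union: FOLLOW(term) = { $, /, [, ] }.

{ $, /, [, ] }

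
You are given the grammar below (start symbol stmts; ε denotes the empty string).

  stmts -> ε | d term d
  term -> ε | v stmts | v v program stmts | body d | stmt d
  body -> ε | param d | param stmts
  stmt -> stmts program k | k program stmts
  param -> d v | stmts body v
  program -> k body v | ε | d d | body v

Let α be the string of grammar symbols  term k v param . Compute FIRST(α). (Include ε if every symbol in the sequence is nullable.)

Add FIRST(term)\{ε} = { d, k, v }; term is nullable, continue.
k is a terminal; add {k} and stop.

{ d, k, v }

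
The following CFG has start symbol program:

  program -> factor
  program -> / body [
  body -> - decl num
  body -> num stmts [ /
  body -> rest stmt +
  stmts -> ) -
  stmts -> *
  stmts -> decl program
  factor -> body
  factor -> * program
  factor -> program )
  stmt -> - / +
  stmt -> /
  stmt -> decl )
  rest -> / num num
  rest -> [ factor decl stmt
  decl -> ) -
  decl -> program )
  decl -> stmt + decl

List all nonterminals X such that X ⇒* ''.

{ } (none)

No nonterminal has an empty production or an RHS whose symbols are all nullable.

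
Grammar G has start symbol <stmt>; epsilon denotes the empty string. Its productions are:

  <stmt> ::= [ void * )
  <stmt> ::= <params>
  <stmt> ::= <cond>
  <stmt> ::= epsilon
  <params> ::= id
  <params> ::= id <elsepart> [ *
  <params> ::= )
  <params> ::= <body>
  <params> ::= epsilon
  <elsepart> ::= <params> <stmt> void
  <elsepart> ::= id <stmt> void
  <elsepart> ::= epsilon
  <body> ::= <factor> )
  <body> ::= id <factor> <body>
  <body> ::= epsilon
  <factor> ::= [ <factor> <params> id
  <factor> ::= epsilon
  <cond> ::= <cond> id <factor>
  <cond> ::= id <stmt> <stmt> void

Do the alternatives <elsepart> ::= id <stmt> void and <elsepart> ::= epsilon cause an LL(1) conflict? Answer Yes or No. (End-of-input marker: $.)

FIRST(id <stmt> void) = { id } and FIRST(epsilon) = { epsilon }.
The second is nullable but FOLLOW(<elsepart>) = { [ } is disjoint from FIRST of the first.

No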